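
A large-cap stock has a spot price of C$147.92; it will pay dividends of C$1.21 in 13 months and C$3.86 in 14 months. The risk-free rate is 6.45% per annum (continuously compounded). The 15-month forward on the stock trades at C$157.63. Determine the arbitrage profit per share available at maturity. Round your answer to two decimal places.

C$2.39 per share

PV(dividends) I = 1.21·e^(−0.0645·13/12) + 3.86·e^(−0.0645·14/12) = 4.7085
Fair forward F* = (S − I)·e^(rT) = (147.92 − 4.7085)·e^0.080625 = 143.2115 × 1.083964 = 155.2361
Market C$157.63 > fair 155.2361: forward overpriced → cash-and-carry (borrow at r, buy the stock and collect the dividends, short the forward).
Profit at T = |F_mkt − F*| = |157.63 − 155.2361| = C$2.39 per share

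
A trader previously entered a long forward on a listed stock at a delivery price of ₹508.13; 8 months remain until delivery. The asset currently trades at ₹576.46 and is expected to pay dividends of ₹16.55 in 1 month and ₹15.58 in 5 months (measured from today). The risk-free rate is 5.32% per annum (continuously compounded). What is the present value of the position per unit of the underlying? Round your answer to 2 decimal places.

PV(remaining dividends) I = 16.55·e^(−0.0532·1/12) + 15.58·e^(−0.0532·5/12) = 31.7152
Current forward F = (S − I)·e^(rT) = (576.46 − 31.7152)·e^(0.0532·8/12) = 544.7448 × 1.036103 = 564.4117
Value (long) = (F − K)·e^(−rT) = (564.4117 − 508.13) × 0.965155 = 54.3206
Value = ₹54.32

₹54.32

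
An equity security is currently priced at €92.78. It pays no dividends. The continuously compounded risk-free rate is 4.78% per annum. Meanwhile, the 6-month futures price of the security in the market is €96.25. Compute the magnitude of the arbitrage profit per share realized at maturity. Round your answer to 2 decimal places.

€1.23 per share

Fair futures: F* = S·e^(carry·T), with carry = r = 0.0478
F* = 92.78 · e^(0.0478 × 6/12) = 92.78 · e^0.023900 = 92.78 × 1.024188 = €95.0242
Market €96.25 > fair €95.0242: forward overpriced → cash-and-carry (buy spot, short the forward).
At maturity, profit = |F_mkt − F*| = |96.25 − 95.0242| = €1.23 per share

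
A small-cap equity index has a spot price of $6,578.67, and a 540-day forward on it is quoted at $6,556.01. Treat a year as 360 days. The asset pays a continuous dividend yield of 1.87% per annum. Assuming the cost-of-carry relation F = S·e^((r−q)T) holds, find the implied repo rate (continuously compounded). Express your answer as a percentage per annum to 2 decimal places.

From F = S·e^((r−q)T): (r − q) = ln(F/S)/T
ln(6556.01/6578.67) = ln(0.996556) = -0.003450
(r − q) = -0.003450 / (540/360) = -0.002300
r = ln(F/S)/T + q = -0.002300 + 0.0187 = 0.016400
r = 1.64%

1.64%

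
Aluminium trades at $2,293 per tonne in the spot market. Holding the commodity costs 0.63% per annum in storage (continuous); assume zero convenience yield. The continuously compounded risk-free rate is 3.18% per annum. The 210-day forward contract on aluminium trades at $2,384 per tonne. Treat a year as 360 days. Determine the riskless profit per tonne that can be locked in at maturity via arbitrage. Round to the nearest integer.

$39 per tonne

Fair forward: F* = S·e^(carry·T), with carry = (r + u) = 0.0318 + 0.0063 = 0.0381
F* = 2293 · e^(0.0381 × 210/360) = 2293 · e^0.022225 = 2293 × 1.022474 = $2344.5329
Market $2384 > fair $2344.5329: forward overpriced → cash-and-carry (buy spot, short the forward).
At maturity, profit = |F_mkt − F*| = |2384 − 2344.5329| = $39 per tonne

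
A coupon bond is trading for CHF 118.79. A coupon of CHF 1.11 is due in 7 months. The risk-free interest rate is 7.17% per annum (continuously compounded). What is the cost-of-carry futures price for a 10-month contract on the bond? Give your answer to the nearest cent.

CHF 124.97

PV(coupons) I = 1.11·e^(−0.0717·7/12)
I = 1.0645
F = (S − I)·e^(rT) = (118.79 − 1.0645) · e^(0.0717·10/12)
= 117.7255 · e^0.059750 = 117.7255 × 1.061571 = CHF 124.97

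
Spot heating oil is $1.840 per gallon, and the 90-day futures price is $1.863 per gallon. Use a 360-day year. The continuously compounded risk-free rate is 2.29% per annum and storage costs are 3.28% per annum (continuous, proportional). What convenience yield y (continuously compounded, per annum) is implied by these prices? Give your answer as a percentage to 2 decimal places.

F = S·e^((r+u−y)T) ⇒ (r+u−y) = ln(F/S)/T
ln(1.863/1.840) = 0.012423; /T ⇒ 0.049692
y = r + u − ln(F/S)/T = 0.0229 + 0.0328 − 0.049692 = 0.006008
y = 0.60%

0.60%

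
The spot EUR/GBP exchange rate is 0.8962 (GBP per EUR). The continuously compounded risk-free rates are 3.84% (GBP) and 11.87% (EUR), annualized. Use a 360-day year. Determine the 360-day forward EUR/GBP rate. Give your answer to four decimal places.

0.8270

F = S·e^((r_GBP − r_EUR)T) = 0.8962 · e^((0.0384 − 0.1187) × 360/360)
= 0.8962 · e^-0.080300 = 0.8962 × 0.922839
F = 0.8270 GBP per EUR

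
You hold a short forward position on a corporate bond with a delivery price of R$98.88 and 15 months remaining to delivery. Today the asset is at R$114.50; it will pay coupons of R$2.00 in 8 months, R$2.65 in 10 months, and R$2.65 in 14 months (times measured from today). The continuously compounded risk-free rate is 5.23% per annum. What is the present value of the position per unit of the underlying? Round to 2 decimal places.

PV(remaining coupons) I = 2.00·e^(−0.0523·8/12) + 2.65·e^(−0.0523·10/12) + 2.65·e^(−0.0523·14/12) = 6.9616
Current forward F = (S − I)·e^(rT) = (114.50 − 6.9616)·e^(0.0523·15/12) = 107.5384 × 1.067559 = 114.8036
Value (long) = (F − K)·e^(−rT) = (114.8036 − 98.88) × 0.936716 = 14.9159
Short position value = −(long value) = -R$14.92

-R$14.92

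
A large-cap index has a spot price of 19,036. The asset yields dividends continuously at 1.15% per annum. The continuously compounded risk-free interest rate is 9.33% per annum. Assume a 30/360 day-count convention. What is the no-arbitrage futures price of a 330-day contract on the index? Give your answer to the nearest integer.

F = S·e^((r − q)T) = 19036 · e^((0.0933 − 0.0115) × 330/360)
= 19036 · e^0.074983 = 19036 × 1.077866
F = 20,518

20,518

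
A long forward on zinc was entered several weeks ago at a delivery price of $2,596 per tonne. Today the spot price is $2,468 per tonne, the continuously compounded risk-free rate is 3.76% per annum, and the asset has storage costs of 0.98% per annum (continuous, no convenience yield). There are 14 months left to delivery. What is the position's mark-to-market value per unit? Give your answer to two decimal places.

Current fair forward for the remaining 14 months: F = S·e^((r + u)·T), (r + u) = 0.0376 + 0.0098 = 0.0474
F = 2468 · e^(0.0474 × 14/12) = 2468 × 1.05685762 = 2608.3246
Value of long forward = (F − K)·e^(−rT) = (2608.3246 − 2596) · e^(−0.0376·14/12)
= 12.3246 × 0.95708156 = 11.80

$11.80 per tonne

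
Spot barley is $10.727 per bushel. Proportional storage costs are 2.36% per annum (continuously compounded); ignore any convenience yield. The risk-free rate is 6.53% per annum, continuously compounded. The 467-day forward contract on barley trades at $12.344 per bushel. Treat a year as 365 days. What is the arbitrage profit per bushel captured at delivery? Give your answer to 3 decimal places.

$0.325 per bushel

Fair forward: F* = S·e^(carry·T), with carry = (r + u) = 0.0653 + 0.0236 = 0.0889
F* = 10.727 · e^(0.0889 × 467/365) = 10.727 · e^0.113743 = 10.727 × 1.120464 = $12.0192
Market $12.344 > fair $12.0192: forward overpriced → cash-and-carry (buy spot, short the forward).
At maturity, profit = |F_mkt − F*| = |12.344 − 12.0192| = $0.325 per bushel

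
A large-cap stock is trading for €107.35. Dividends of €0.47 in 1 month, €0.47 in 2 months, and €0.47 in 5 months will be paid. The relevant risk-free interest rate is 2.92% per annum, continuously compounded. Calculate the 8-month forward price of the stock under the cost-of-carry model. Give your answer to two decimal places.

€108.03

PV(dividends) I = 0.47·e^(−0.0292·1/12) + 0.47·e^(−0.0292·2/12) + 0.47·e^(−0.0292·5/12)
I = 0.4689 + 0.4677 + 0.4643 = 1.4009
F = (S − I)·e^(rT) = (107.35 − 1.4009) · e^(0.0292·8/12)
= 105.9491 · e^0.019467 = 105.9491 × 1.019658 = €108.03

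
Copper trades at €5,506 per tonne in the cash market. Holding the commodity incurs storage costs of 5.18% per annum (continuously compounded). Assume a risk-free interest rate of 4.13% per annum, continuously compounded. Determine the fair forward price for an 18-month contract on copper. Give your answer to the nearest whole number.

€6,331 per tonne

Net carry = r + u − y = 0.0413 + 0.0518 − 0.0000 = 0.0931
F = S·e^((r+u−y)T) = 5506 · e^(0.0931 × 18/12) = 5506 · e^0.139650
= 5506 × 1.149871 = €6,331 per tonne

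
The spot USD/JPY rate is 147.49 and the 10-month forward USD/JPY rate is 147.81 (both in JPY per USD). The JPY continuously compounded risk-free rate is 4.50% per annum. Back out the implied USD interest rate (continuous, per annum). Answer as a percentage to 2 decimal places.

4.24%

F = S·e^((r_JPY − r_USD)T) ⇒ r_USD = r_JPY − ln(F/S)/T
ln(147.81/147.49) = 0.002167; /(10/12) = 0.002600
r_USD = 0.0450 − 0.002600 = 0.042400
r_USD = 4.24%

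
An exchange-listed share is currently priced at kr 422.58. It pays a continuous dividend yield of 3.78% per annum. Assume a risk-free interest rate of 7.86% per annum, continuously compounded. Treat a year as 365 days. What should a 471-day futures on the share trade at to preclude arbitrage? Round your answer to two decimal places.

kr 445.42

F = S·e^((r − q)T) = 422.58 · e^((0.0786 − 0.0378) × 471/365)
= 422.58 · e^0.052649 = 422.58 × 1.054060
F = kr 445.42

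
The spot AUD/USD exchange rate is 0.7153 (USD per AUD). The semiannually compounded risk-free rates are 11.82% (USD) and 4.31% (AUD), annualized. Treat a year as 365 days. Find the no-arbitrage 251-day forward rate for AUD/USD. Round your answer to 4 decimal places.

0.7517

By covered interest parity, F = S · (1+r_USD/2)^(2T) / (1+r_AUD/2)^(2T)
= 0.7153 × 1.082173 / 1.029758 = 0.7153 × 1.050900
F = 0.7517 USD per AUD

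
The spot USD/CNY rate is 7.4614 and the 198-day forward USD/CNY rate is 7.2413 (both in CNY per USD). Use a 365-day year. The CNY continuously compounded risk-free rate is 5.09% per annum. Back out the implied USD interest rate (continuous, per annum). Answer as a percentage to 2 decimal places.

F = S·e^((r_CNY − r_USD)T) ⇒ r_USD = r_CNY − ln(F/S)/T
ln(7.2413/7.4614) = -0.029942; /(198/365) = -0.055196
r_USD = 0.0509 + 0.055196 = 0.106096
r_USD = 10.61%

10.61%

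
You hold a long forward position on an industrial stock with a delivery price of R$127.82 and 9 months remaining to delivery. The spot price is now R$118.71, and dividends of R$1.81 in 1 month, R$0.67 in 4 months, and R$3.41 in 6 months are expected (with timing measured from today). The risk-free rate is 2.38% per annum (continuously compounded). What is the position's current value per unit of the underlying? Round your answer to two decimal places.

PV(remaining dividends) I = 1.81·e^(−0.0238·1/12) + 0.67·e^(−0.0238·4/12) + 3.41·e^(−0.0238·6/12) = 5.8408
Current forward F = (S − I)·e^(rT) = (118.71 − 5.8408)·e^(0.0238·9/12) = 112.8692 × 1.018010 = 114.9020
Value (long) = (F − K)·e^(−rT) = (114.9020 − 127.82) × 0.982308 = -12.6895
Value = -R$12.69

-R$12.69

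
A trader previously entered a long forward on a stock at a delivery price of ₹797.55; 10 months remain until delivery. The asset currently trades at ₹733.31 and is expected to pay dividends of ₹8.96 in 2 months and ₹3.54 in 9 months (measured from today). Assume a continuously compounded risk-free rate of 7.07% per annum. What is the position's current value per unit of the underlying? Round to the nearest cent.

-₹30.82

PV(remaining dividends) I = 8.96·e^(−0.0707·2/12) + 3.54·e^(−0.0707·9/12) = 12.2122
Current forward F = (S − I)·e^(rT) = (733.31 − 12.2122)·e^(0.0707·10/12) = 721.0978 × 1.060687 = 764.8591
Value (long) = (F − K)·e^(−rT) = (764.8591 − 797.55) × 0.942785 = -30.8205
Value = -₹30.82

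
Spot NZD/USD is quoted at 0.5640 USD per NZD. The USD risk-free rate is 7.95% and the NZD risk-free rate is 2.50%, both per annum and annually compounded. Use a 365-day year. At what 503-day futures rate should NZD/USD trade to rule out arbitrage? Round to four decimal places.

0.6057

By covered interest parity, F = S · (1+r_USD)^T / (1+r_NZD)^T
= 0.5640 × 1.111178 / 1.034614 = 0.5640 × 1.074002
F = 0.6057 USD per NZD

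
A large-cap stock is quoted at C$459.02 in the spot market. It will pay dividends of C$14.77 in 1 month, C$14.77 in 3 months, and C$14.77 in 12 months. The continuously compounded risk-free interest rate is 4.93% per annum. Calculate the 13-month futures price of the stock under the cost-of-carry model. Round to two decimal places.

PV(dividends) I = 14.77·e^(−0.0493·1/12) + 14.77·e^(−0.0493·3/12) + 14.77·e^(−0.0493·12/12)
I = 14.7094 + 14.5891 + 14.0595 = 43.3580
F = (S − I)·e^(rT) = (459.02 − 43.3580) · e^(0.0493·13/12)
= 415.6620 · e^0.053408 = 415.6620 × 1.054860 = C$438.47

C$438.47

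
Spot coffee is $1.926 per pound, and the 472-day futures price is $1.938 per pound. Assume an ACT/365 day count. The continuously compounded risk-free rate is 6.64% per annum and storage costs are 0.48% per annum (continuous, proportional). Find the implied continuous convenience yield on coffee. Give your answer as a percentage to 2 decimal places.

6.64%

F = S·e^((r+u−y)T) ⇒ (r+u−y) = ln(F/S)/T
ln(1.938/1.926) = 0.006211; /T ⇒ 0.004803
y = r + u − ln(F/S)/T = 0.0664 + 0.0048 − 0.004803 = 0.066397
y = 6.64%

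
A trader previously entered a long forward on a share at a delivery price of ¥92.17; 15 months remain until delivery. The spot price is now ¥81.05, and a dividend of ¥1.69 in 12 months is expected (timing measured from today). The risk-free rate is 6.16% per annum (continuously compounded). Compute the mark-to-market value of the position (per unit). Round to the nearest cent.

-¥5.88

PV(remaining dividends) I = 1.69·e^(−0.0616·12/12) = 1.5890
Current forward F = (S − I)·e^(rT) = (81.05 − 1.5890)·e^(0.0616·15/12) = 79.4610 × 1.080042 = 85.8212
Value (long) = (F − K)·e^(−rT) = (85.8212 − 92.17) × 0.925890 = -5.8783
Value = -¥5.88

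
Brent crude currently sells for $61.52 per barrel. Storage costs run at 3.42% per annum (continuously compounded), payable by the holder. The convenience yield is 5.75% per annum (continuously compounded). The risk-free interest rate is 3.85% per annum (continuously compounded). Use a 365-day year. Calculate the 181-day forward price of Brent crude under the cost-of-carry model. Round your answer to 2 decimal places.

$61.99 per barrel

Net carry = r + u − y = 0.0385 + 0.0342 − 0.0575 = 0.0152
F = S·e^((r+u−y)T) = 61.52 · e^(0.0152 × 181/365) = 61.52 · e^0.007538
= 61.52 × 1.007566 = $61.99 per barrel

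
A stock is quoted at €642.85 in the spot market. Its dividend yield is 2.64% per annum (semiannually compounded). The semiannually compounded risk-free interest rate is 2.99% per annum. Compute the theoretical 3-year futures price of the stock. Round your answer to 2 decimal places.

F = S · (1+r/2)^(2T) / (1+q/2)^(2T)
= 642.85 × 1.093120 / 1.081860 = 642.85 × 1.010408
F = €649.54

€649.54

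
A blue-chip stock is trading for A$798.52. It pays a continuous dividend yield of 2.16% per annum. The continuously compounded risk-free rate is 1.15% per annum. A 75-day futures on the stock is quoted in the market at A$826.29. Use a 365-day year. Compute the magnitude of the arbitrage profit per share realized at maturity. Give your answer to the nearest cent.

Fair futures: F* = S·e^(carry·T), with carry = (r − q) = 0.0115 − 0.0216 = -0.0101
F* = 798.52 · e^(-0.0101 × 75/365) = 798.52 · e^-0.002075 = 798.52 × 0.997927 = A$796.8647
Market A$826.29 > fair A$796.8647: forward overpriced → cash-and-carry (buy spot, short the forward).
At maturity, profit = |F_mkt − F*| = |826.29 − 796.8647| = A$29.43 per share

A$29.43 per share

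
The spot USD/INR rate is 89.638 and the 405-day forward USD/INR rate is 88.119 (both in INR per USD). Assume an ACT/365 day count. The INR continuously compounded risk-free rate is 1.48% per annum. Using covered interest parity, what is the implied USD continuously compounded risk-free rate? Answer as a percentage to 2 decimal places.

3.02%

F = S·e^((r_INR − r_USD)T) ⇒ r_USD = r_INR − ln(F/S)/T
ln(88.119/89.638) = -0.017091; /(405/365) = -0.015403
r_USD = 0.0148 + 0.015403 = 0.030203
r_USD = 3.02%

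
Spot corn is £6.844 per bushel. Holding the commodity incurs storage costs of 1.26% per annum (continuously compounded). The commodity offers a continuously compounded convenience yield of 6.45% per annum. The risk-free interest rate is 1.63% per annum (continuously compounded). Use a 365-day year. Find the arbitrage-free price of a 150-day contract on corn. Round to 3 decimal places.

Net carry = r + u − y = 0.0163 + 0.0126 − 0.0645 = -0.0356
F = S·e^((r+u−y)T) = 6.844 · e^(-0.0356 × 150/365) = 6.844 · e^-0.014630
= 6.844 × 0.985476 = £6.745 per bushel

£6.745 per bushel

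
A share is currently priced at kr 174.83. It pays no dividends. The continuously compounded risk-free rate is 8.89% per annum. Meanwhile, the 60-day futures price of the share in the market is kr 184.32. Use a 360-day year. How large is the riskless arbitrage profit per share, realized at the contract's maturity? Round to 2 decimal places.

kr 6.88 per share

Fair futures: F* = S·e^(carry·T), with carry = r = 0.0889
F* = 174.83 · e^(0.0889 × 60/360) = 174.83 · e^0.014817 = 174.83 × 1.014927 = kr 177.4397
Market kr 184.32 > fair kr 177.4397: forward overpriced → cash-and-carry (buy spot, short the forward).
At maturity, profit = |F_mkt − F*| = |184.32 − 177.4397| = kr 6.88 per share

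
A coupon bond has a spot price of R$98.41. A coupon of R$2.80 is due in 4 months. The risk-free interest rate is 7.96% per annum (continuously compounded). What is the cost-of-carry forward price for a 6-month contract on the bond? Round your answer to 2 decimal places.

PV(coupons) I = 2.80·e^(−0.0796·4/12)
I = 2.7267
F = (S − I)·e^(rT) = (98.41 − 2.7267) · e^(0.0796·6/12)
= 95.6833 · e^0.039800 = 95.6833 × 1.040603 = R$99.57

R$99.57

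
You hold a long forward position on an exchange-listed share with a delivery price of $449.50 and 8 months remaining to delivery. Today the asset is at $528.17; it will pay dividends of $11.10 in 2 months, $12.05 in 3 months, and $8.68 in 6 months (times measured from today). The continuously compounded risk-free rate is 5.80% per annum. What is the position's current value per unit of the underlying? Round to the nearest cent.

PV(remaining dividends) I = 11.10·e^(−0.0580·2/12) + 12.05·e^(−0.0580·3/12) + 8.68·e^(−0.0580·6/12) = 31.3016
Current forward F = (S − I)·e^(rT) = (528.17 − 31.3016)·e^(0.0580·8/12) = 496.8684 × 1.039424 = 516.4569
Value (long) = (F − K)·e^(−rT) = (516.4569 − 449.50) × 0.962071 = 64.4173
Value = $64.42

$64.42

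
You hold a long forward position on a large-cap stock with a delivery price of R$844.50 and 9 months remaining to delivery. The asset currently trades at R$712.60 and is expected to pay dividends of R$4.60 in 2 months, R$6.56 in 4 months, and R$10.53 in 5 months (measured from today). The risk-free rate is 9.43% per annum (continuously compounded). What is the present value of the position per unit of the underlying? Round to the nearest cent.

PV(remaining dividends) I = 4.60·e^(−0.0943·2/12) + 6.56·e^(−0.0943·4/12) + 10.53·e^(−0.0943·5/12) = 21.0096
Current forward F = (S − I)·e^(rT) = (712.60 − 21.0096)·e^(0.0943·9/12) = 691.5904 × 1.073286 = 742.2743
Value (long) = (F − K)·e^(−rT) = (742.2743 − 844.50) × 0.931718 = -95.2455
Value = -R$95.25

-R$95.25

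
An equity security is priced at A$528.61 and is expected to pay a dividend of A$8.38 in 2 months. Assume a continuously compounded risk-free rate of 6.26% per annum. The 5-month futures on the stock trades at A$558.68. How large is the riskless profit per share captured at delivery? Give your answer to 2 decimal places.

PV(dividends) I = 8.38·e^(−0.0626·2/12) = 8.2930
Fair futures F* = (S − I)·e^(rT) = (528.61 − 8.2930)·e^0.026083 = 520.3170 × 1.026426 = 534.0669
Market A$558.68 > fair 534.0669: forward overpriced → cash-and-carry (borrow at r, buy the stock and collect the dividends, short the forward).
Profit at T = |F_mkt − F*| = |558.68 − 534.0669| = A$24.61 per share

A$24.61 per share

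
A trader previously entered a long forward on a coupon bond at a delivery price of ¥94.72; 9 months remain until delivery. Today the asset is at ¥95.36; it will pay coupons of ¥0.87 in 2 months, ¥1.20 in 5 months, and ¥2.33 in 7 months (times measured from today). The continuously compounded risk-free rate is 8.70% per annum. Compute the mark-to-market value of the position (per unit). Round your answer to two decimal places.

PV(remaining coupons) I = 0.87·e^(−0.0870·2/12) + 1.20·e^(−0.0870·5/12) + 2.33·e^(−0.0870·7/12) = 4.2295
Current forward F = (S − I)·e^(rT) = (95.36 − 4.2295)·e^(0.0870·9/12) = 91.1305 × 1.067426 = 97.2751
Value (long) = (F − K)·e^(−rT) = (97.2751 − 94.72) × 0.936833 = 2.3937
Value = ¥2.39

¥2.39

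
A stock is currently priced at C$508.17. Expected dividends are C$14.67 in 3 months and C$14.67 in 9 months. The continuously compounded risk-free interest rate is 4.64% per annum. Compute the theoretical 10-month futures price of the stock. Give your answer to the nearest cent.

PV(dividends) I = 14.67·e^(−0.0464·3/12) + 14.67·e^(−0.0464·9/12)
I = 14.5008 + 14.1683 = 28.6691
F = (S − I)·e^(rT) = (508.17 − 28.6691) · e^(0.0464·10/12)
= 479.5009 · e^0.038667 = 479.5009 × 1.039424 = C$498.40

C$498.40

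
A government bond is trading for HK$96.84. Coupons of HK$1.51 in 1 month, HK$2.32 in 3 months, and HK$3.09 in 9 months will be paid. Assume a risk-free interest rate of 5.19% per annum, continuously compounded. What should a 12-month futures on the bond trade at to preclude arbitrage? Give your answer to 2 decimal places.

HK$94.87

PV(coupons) I = 1.51·e^(−0.0519·1/12) + 2.32·e^(−0.0519·3/12) + 3.09·e^(−0.0519·9/12)
I = 1.5035 + 2.2901 + 2.9720 = 6.7656
F = (S − I)·e^(rT) = (96.84 − 6.7656) · e^(0.0519·12/12)
= 90.0744 · e^0.051900 = 90.0744 × 1.053270 = HK$94.87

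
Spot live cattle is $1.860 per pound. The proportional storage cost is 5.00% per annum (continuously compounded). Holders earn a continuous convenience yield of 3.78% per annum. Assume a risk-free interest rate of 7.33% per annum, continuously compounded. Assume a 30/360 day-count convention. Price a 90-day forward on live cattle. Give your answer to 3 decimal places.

$1.900 per pound

Net carry = r + u − y = 0.0733 + 0.0500 − 0.0378 = 0.0855
F = S·e^((r+u−y)T) = 1.860 · e^(0.0855 × 90/360) = 1.860 · e^0.021375
= 1.860 × 1.021605 = $1.900 per pound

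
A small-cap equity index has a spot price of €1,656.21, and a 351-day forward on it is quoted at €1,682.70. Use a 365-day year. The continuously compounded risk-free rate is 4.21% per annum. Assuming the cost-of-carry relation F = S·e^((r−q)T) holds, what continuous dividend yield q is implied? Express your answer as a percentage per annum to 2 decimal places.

2.56%

From F = S·e^((r−q)T): (r − q) = ln(F/S)/T
ln(1682.70/1656.21) = ln(1.015994) = 0.015867
(r − q) = 0.015867 / (351/365) = 0.016500
q = r − ln(F/S)/T = 0.0421 − 0.016500 = 0.025600
q = 2.56%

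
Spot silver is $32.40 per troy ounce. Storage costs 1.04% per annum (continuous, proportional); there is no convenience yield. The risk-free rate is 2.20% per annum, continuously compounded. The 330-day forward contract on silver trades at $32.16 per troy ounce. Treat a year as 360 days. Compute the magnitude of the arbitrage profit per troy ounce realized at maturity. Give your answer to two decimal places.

Fair forward: F* = S·e^(carry·T), with carry = (r + u) = 0.0220 + 0.0104 = 0.0324
F* = 32.40 · e^(0.0324 × 330/360) = 32.40 · e^0.029700 = 32.40 × 1.030145 = $33.3767
Market $32.16 < fair $33.3767: forward underpriced → reverse cash-and-carry (short spot, go long the forward).
At maturity, profit = |F_mkt − F*| = |32.16 − 33.3767| = $1.22 per troy ounce

$1.22 per troy ounce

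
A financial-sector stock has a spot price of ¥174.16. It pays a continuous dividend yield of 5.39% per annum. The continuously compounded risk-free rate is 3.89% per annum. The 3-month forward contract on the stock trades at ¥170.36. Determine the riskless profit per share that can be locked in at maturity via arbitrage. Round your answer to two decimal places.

Fair forward: F* = S·e^(carry·T), with carry = (r − q) = 0.0389 − 0.0539 = -0.0150
F* = 174.16 · e^(-0.0150 × 3/12) = 174.16 · e^-0.003750 = 174.16 × 0.996257 = ¥173.5081
Market ¥170.36 < fair ¥173.5081: forward underpriced → reverse cash-and-carry (short spot, go long the forward).
At maturity, profit = |F_mkt − F*| = |170.36 − 173.5081| = ¥3.15 per share

¥3.15 per share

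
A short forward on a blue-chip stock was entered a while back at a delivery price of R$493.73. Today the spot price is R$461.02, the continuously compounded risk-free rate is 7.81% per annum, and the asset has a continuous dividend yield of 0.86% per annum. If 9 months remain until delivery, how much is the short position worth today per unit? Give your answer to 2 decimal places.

R$7.58

Current fair forward for the remaining 9 months: F = S·e^((r − q)·T), (r − q) = 0.0781 − 0.0086 = 0.0695
F = 461.02 · e^(0.0695 × 9/12) = 461.02 × 1.053507 = 485.6878
Value of long forward = (F − K)·e^(−rT) = (485.6878 − 493.73) · e^(−0.0781·9/12)
= -8.0422 × 0.943108 = -7.58
Short position value = −(long value) = R$7.58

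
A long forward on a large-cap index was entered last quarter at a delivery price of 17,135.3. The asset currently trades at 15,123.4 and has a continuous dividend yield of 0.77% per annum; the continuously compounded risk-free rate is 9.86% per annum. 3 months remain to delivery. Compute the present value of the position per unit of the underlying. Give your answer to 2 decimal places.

-1623.76

Current fair forward for the remaining 3 months: F = S·e^((r − q)·T), (r − q) = 0.0986 − 0.0077 = 0.0909
F = 15123.4 · e^(0.0909 × 3/12) = 15123.4 × 1.02298518 = 15471.0141
Value of long forward = (F − K)·e^(−rT) = (15471.0141 − 17135.3) · e^(−0.0986·3/12)
= -1664.2859 × 0.97565133 = -1623.76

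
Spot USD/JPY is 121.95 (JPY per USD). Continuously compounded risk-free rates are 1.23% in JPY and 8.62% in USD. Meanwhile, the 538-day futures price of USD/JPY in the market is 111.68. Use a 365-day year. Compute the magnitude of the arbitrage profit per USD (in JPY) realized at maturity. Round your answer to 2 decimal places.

Fair futures: F* = S·e^(carry·T), with carry = (r_JPY − r_USD) = 0.0123 − 0.0862 = -0.0739
F* = 121.95 · e^(-0.0739 × 538/365) = 121.95 · e^-0.108927 = 121.95 × 0.896796 = 109.3643
Market 111.68 > fair 109.3643: forward overpriced → cash-and-carry (buy spot, short the forward).
At maturity, profit = |F_mkt − F*| = |111.68 − 109.3643| = 2.32 per USD (in JPY)

2.32 per USD (in JPY)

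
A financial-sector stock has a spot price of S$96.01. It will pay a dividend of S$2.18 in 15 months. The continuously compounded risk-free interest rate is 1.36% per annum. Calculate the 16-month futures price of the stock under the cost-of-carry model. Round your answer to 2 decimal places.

PV(dividends) I = 2.18·e^(−0.0136·15/12)
I = 2.1433
F = (S − I)·e^(rT) = (96.01 − 2.1433) · e^(0.0136·16/12)
= 93.8667 · e^0.018133 = 93.8667 × 1.018298 = S$95.58

S$95.58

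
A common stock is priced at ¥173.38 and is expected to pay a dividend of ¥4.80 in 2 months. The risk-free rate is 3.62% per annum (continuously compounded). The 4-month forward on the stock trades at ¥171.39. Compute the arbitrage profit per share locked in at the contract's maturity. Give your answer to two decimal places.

¥0.73 per share

PV(dividends) I = 4.80·e^(−0.0362·2/12) = 4.7711
Fair forward F* = (S − I)·e^(rT) = (173.38 − 4.7711)·e^0.012067 = 168.6089 × 1.012140 = 170.6558
Market ¥171.39 > fair 170.6558: forward overpriced → cash-and-carry (borrow at r, buy the stock and collect the dividends, short the forward).
Profit at T = |F_mkt − F*| = |171.39 − 170.6558| = ¥0.73 per share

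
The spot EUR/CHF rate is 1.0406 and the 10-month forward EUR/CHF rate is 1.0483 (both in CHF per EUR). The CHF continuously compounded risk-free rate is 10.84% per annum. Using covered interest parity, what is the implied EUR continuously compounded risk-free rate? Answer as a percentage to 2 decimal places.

F = S·e^((r_CHF − r_EUR)T) ⇒ r_EUR = r_CHF − ln(F/S)/T
ln(1.0483/1.0406) = 0.007372; /(10/12) = 0.008846
r_EUR = 0.1084 − 0.008846 = 0.099554
r_EUR = 9.96%

9.96%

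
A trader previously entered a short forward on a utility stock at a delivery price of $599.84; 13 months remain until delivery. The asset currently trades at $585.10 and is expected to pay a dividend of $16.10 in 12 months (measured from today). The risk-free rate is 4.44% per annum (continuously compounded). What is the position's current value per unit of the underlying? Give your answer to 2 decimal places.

$1.97

PV(remaining dividends) I = 16.10·e^(−0.0444·12/12) = 15.4008
Current forward F = (S − I)·e^(rT) = (585.10 − 15.4008)·e^(0.0444·13/12) = 569.6992 × 1.049276 = 597.7717
Value (long) = (F − K)·e^(−rT) = (597.7717 − 599.84) × 0.953038 = -1.9712
Short position value = −(long value) = $1.97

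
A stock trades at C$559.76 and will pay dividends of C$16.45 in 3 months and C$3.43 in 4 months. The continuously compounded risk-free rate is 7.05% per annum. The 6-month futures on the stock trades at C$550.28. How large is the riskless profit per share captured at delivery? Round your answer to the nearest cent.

C$9.35 per share

PV(dividends) I = 16.45·e^(−0.0705·3/12) + 3.43·e^(−0.0705·4/12) = 19.5129
Fair futures F* = (S − I)·e^(rT) = (559.76 − 19.5129)·e^0.035250 = 540.2471 × 1.035879 = 559.6306
Market C$550.28 < fair 559.6306: forward underpriced → reverse cash-and-carry (short the stock, invest proceeds at r, pay the dividends, go long the forward).
Profit at T = |F_mkt − F*| = |550.28 − 559.6306| = C$9.35 per share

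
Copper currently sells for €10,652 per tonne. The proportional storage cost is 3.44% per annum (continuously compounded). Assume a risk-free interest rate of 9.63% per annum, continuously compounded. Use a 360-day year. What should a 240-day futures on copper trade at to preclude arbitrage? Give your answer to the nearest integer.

Net carry = r + u − y = 0.0963 + 0.0344 − 0.0000 = 0.1307
F = S·e^((r+u−y)T) = 10652 · e^(0.1307 × 240/360) = 10652 · e^0.087133
= 10652 × 1.091042 = €11,622 per tonne

€11,622 per tonne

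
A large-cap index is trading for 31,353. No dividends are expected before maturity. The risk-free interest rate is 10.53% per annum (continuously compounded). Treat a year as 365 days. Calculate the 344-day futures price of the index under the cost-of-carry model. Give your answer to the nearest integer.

34,624

F = S·e^(rT) = 31353 · e^(0.1053 × 344/365)
= 31353 · e^0.099242 = 31353 × 1.104334
F = 34,624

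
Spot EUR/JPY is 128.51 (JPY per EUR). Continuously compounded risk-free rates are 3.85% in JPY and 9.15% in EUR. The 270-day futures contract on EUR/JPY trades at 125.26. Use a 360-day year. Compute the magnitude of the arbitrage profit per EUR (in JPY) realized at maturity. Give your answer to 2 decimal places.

1.76 per EUR (in JPY)

Fair futures: F* = S·e^(carry·T), with carry = (r_JPY − r_EUR) = 0.0385 − 0.0915 = -0.0530
F* = 128.51 · e^(-0.0530 × 270/360) = 128.51 · e^-0.039750 = 128.51 × 0.961030 = 123.5020
Market 125.26 > fair 123.5020: forward overpriced → cash-and-carry (buy spot, short the forward).
At maturity, profit = |F_mkt − F*| = |125.26 − 123.5020| = 1.76 per EUR (in JPY)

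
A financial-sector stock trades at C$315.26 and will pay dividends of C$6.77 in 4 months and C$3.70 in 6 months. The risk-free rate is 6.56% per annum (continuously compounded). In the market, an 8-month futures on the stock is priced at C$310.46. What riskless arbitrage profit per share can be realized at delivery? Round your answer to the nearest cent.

PV(dividends) I = 6.77·e^(−0.0656·4/12) + 3.70·e^(−0.0656·6/12) = 10.2042
Fair futures F* = (S − I)·e^(rT) = (315.26 − 10.2042)·e^0.043733 = 305.0558 × 1.044703 = 318.6927
Market C$310.46 < fair 318.6927: forward underpriced → reverse cash-and-carry (short the stock, invest proceeds at r, pay the dividends, go long the forward).
Profit at T = |F_mkt − F*| = |310.46 − 318.6927| = C$8.23 per share

C$8.23 per share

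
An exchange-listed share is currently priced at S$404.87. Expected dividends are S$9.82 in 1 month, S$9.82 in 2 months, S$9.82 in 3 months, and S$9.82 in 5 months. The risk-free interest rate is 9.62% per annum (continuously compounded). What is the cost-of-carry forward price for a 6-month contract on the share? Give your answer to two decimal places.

S$384.50

PV(dividends) I = 9.82·e^(−0.0962·1/12) + 9.82·e^(−0.0962·2/12) + 9.82·e^(−0.0962·3/12) + 9.82·e^(−0.0962·5/12)
I = 9.7416 + 9.6638 + 9.5866 + 9.4342 = 38.4262
F = (S − I)·e^(rT) = (404.87 − 38.4262) · e^(0.0962·6/12)
= 366.4438 · e^0.048100 = 366.4438 × 1.049276 = S$384.50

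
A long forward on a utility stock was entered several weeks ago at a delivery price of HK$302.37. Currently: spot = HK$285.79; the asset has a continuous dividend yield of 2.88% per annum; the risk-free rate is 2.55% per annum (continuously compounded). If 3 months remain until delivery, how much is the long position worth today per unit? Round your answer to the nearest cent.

-HK$16.71

Current fair forward for the remaining 3 months: F = S·e^((r − q)·T), (r − q) = 0.0255 − 0.0288 = -0.0033
F = 285.79 · e^(-0.0033 × 3/12) = 285.79 × 0.999175 = 285.5542
Value of long forward = (F − K)·e^(−rT) = (285.5542 − 302.37) · e^(−0.0255·3/12)
= -16.8158 × 0.993645 = -16.71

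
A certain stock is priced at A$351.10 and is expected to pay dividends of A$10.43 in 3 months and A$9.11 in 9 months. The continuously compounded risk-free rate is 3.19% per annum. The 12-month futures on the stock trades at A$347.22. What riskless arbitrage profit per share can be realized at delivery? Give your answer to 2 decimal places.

A$4.60 per share

PV(dividends) I = 10.43·e^(−0.0319·3/12) + 9.11·e^(−0.0319·9/12) = 19.2418
Fair futures F* = (S − I)·e^(rT) = (351.10 − 19.2418)·e^0.031900 = 331.8582 × 1.032414 = 342.6151
Market A$347.22 > fair 342.6151: forward overpriced → cash-and-carry (borrow at r, buy the stock and collect the dividends, short the forward).
Profit at T = |F_mkt − F*| = |347.22 − 342.6151| = A$4.60 per share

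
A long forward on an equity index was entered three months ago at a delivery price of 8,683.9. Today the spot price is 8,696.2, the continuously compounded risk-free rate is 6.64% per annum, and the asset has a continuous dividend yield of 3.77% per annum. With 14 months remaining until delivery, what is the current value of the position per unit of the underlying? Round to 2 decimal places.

Current fair forward for the remaining 14 months: F = S·e^((r − q)·T), (r − q) = 0.0664 − 0.0377 = 0.0287
F = 8696.2 · e^(0.0287 × 14/12) = 8696.2 × 1.03405021 = 8992.3074
Value of long forward = (F − K)·e^(−rT) = (8992.3074 − 8683.9) · e^(−0.0664·14/12)
= 308.4074 × 0.92545787 = 285.42

285.42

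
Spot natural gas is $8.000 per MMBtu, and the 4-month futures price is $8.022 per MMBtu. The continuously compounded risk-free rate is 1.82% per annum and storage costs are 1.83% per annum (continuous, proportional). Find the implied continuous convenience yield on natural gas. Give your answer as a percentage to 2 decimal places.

2.83%

F = S·e^((r+u−y)T) ⇒ (r+u−y) = ln(F/S)/T
ln(8.022/8.000) = 0.002746; /T ⇒ 0.008238
y = r + u − ln(F/S)/T = 0.0182 + 0.0183 − 0.008238 = 0.028262
y = 2.83%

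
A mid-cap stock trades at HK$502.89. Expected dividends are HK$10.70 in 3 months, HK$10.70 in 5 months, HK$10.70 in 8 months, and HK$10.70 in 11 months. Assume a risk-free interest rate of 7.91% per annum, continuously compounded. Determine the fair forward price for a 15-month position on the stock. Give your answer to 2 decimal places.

PV(dividends) I = 10.70·e^(−0.0791·3/12) + 10.70·e^(−0.0791·5/12) + 10.70·e^(−0.0791·8/12) + 10.70·e^(−0.0791·11/12)
I = 10.4905 + 10.3531 + 10.1504 + 9.9516 = 40.9456
F = (S − I)·e^(rT) = (502.89 − 40.9456) · e^(0.0791·15/12)
= 461.9444 · e^0.098875 = 461.9444 × 1.103928 = HK$509.95

HK$509.95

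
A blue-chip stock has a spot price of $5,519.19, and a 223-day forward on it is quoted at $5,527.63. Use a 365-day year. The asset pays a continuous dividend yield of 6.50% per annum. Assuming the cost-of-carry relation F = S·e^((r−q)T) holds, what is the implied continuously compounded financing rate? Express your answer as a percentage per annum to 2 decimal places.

6.75%

From F = S·e^((r−q)T): (r − q) = ln(F/S)/T
ln(5527.63/5519.19) = ln(1.001529) = 0.001528
(r − q) = 0.001528 / (223/365) = 0.002501
r = ln(F/S)/T + q = 0.002501 + 0.0650 = 0.067501
r = 6.75%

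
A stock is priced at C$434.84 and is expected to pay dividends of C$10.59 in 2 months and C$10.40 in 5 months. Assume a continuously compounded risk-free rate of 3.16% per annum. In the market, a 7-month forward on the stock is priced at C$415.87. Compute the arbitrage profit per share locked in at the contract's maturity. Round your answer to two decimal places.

C$5.87 per share

PV(dividends) I = 10.59·e^(−0.0316·2/12) + 10.40·e^(−0.0316·5/12) = 20.7983
Fair forward F* = (S − I)·e^(rT) = (434.84 − 20.7983)·e^0.018433 = 414.0417 × 1.018604 = 421.7445
Market C$415.87 < fair 421.7445: forward underpriced → reverse cash-and-carry (short the stock, invest proceeds at r, pay the dividends, go long the forward).
Profit at T = |F_mkt − F*| = |415.87 − 421.7445| = C$5.87 per share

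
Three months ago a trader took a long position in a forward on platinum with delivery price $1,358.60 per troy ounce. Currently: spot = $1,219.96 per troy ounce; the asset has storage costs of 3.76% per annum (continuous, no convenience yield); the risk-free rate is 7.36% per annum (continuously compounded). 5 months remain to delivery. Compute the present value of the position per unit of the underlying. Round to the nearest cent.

-$78.35 per troy ounce

Current fair forward for the remaining 5 months: F = S·e^((r + u)·T), (r + u) = 0.0736 + 0.0376 = 0.1112
F = 1219.96 · e^(0.1112 × 5/12) = 1219.96 × 1.04742349 = 1277.8148
Value of long forward = (F − K)·e^(−rT) = (1277.8148 − 1358.60) · e^(−0.0736·5/12)
= -80.7852 × 0.96979879 = -78.35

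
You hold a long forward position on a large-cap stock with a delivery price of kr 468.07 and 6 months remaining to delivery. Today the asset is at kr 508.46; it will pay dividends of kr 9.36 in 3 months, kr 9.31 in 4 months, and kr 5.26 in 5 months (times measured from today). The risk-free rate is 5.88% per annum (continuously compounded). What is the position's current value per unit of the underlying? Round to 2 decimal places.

PV(remaining dividends) I = 9.36·e^(−0.0588·3/12) + 9.31·e^(−0.0588·4/12) + 5.26·e^(−0.0588·5/12) = 23.4854
Current forward F = (S − I)·e^(rT) = (508.46 − 23.4854)·e^(0.0588·6/12) = 484.9746 × 1.029836 = 499.4443
Value (long) = (F − K)·e^(−rT) = (499.4443 − 468.07) × 0.971028 = 30.4653
Value = kr 30.47

kr 30.47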